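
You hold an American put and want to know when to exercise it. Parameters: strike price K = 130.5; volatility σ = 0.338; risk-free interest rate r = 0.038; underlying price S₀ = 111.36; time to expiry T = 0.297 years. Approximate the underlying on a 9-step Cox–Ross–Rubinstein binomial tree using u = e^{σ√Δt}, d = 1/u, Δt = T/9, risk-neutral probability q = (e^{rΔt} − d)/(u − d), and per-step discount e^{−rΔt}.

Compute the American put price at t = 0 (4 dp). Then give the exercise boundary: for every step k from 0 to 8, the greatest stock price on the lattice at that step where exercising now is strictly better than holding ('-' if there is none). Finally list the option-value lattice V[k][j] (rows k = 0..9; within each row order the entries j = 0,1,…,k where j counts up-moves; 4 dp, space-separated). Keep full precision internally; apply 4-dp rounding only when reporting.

price = 20.7606
boundary = - - 98.4912 92.6256 98.4912 104.7281 98.4912 104.7281 111.3600
tree:
20.7606
26.1543 15.3077
32.0088 20.2446 10.3070
37.8744 25.9041 14.5191 6.0337
43.3906 32.0088 19.7384 9.2284 2.7880
48.5783 37.8744 25.7719 13.6297 4.7592 0.7831
53.4570 43.3906 32.0088 19.2642 7.9128 1.5522 0.0000
58.0452 48.5783 37.8744 25.7719 12.6703 3.0767 0.0000 0.0000
62.3602 53.4570 43.3906 32.0088 19.1400 6.0985 0.0000 0.0000 0.0000
66.4181 58.0452 48.5783 37.8744 25.7719 12.0881 0.0000 0.0000 0.0000 0.0000

params: Δt=0.03300 u=1.06332 d=0.94045 q=0.49487 e^(-rΔt)=0.99875
t_9 payoffs: 66.4181 58.0452 48.5783 37.8744 25.7719 12.0881 0.0000 0.0000 0.0000 0.0000
t_8: node(8,0) S=68.1398 payoff=62.3602 vs cont=62.1966 → 62.3602 [stop]  node(8,1) S=77.0430 payoff=53.4570 vs cont=53.2935 → 53.4570 [stop]  node(8,2) S=87.1094 payoff=43.3906 vs cont=43.2270 → 43.3906 [stop]  node(8,3) S=98.4912 payoff=32.0088 vs cont=31.8453 → 32.0088 [stop]  node(8,4) S=111.3600 payoff=19.1400 vs cont=18.9765 → 19.1400 [stop]  node(8,5) S=125.9103 payoff=4.5897 vs cont=6.0985 → 6.0985 [wait]  node(8,6) S=142.3617 payoff=0.0000 vs cont=0.0000 → 0.0000 [wait]  node(8,7) S=160.9627 payoff=0.0000 vs cont=0.0000 → 0.0000 [wait]  node(8,8) S=181.9941 payoff=0.0000 vs cont=0.0000 → 0.0000 [wait]  ⇒ S*(8)=111.3600
t_7: node(7,0) S=72.4548 payoff=58.0452 vs cont=57.8817 → 58.0452 [stop]  node(7,1) S=81.9217 payoff=48.5783 vs cont=48.4147 → 48.5783 [stop]  node(7,2) S=92.6256 payoff=37.8744 vs cont=37.7108 → 37.8744 [stop]  node(7,3) S=104.7281 payoff=25.7719 vs cont=25.6084 → 25.7719 [stop]  node(7,4) S=118.4119 payoff=12.0881 vs cont=12.6703 → 12.6703 [wait]  node(7,5) S=133.8836 payoff=0.0000 vs cont=3.0767 → 3.0767 [wait]  node(7,6) S=151.3768 payoff=0.0000 vs cont=0.0000 → 0.0000 [wait]  node(7,7) S=171.1557 payoff=0.0000 vs cont=0.0000 → 0.0000 [wait]  ⇒ S*(7)=104.7281
t_6: node(6,0) S=77.0430 payoff=53.4570 vs cont=53.2935 → 53.4570 [stop]  node(6,1) S=87.1094 payoff=43.3906 vs cont=43.2270 → 43.3906 [stop]  node(6,2) S=98.4912 payoff=32.0088 vs cont=31.8453 → 32.0088 [stop]  node(6,3) S=111.3600 payoff=19.1400 vs cont=19.2642 → 19.2642 [wait]  node(6,4) S=125.9103 payoff=4.5897 vs cont=7.9128 → 7.9128 [wait]  node(6,5) S=142.3617 payoff=0.0000 vs cont=1.5522 → 1.5522 [wait]  node(6,6) S=160.9627 payoff=0.0000 vs cont=0.0000 → 0.0000 [wait]  ⇒ S*(6)=98.4912
t_5: node(5,0) S=81.9217 payoff=48.5783 vs cont=48.4147 → 48.5783 [stop]  node(5,1) S=92.6256 payoff=37.8744 vs cont=37.7108 → 37.8744 [stop]  node(5,2) S=104.7281 payoff=25.7719 vs cont=25.6697 → 25.7719 [stop]  node(5,3) S=118.4119 payoff=12.0881 vs cont=13.6297 → 13.6297 [wait]  node(5,4) S=133.8836 payoff=0.0000 vs cont=4.7592 → 4.7592 [wait]  node(5,5) S=151.3768 payoff=0.0000 vs cont=0.7831 → 0.7831 [wait]  ⇒ S*(5)=104.7281
t_4: node(4,0) S=87.1094 payoff=43.3906 vs cont=43.2270 → 43.3906 [stop]  node(4,1) S=98.4912 payoff=32.0088 vs cont=31.8453 → 32.0088 [stop]  node(4,2) S=111.3600 payoff=19.1400 vs cont=19.7384 → 19.7384 [wait]  node(4,3) S=125.9103 payoff=4.5897 vs cont=9.2284 → 9.2284 [wait]  node(4,4) S=142.3617 payoff=0.0000 vs cont=2.7880 → 2.7880 [wait]  ⇒ S*(4)=98.4912
t_3: node(3,0) S=92.6256 payoff=37.8744 vs cont=37.7108 → 37.8744 [stop]  node(3,1) S=104.7281 payoff=25.7719 vs cont=25.9041 → 25.9041 [wait]  node(3,2) S=118.4119 payoff=12.0881 vs cont=14.5191 → 14.5191 [wait]  node(3,3) S=133.8836 payoff=0.0000 vs cont=6.0337 → 6.0337 [wait]  ⇒ S*(3)=92.6256
t_2: node(2,0) S=98.4912 payoff=32.0088 vs cont=31.9106 → 32.0088 [stop]  node(2,1) S=111.3600 payoff=19.1400 vs cont=20.2446 → 20.2446 [wait]  node(2,2) S=125.9103 payoff=4.5897 vs cont=10.3070 → 10.3070 [wait]  ⇒ S*(2)=98.4912
t_1: node(1,0) S=104.7281 payoff=25.7719 vs cont=26.1543 → 26.1543 [wait]  node(1,1) S=118.4119 payoff=12.0881 vs cont=15.3077 → 15.3077 [wait]  ⇒ S*(1)=-
t_0: node(0,0) S=111.3600 payoff=19.1400 vs cont=20.7606 → 20.7606 [wait]  ⇒ S*(0)=-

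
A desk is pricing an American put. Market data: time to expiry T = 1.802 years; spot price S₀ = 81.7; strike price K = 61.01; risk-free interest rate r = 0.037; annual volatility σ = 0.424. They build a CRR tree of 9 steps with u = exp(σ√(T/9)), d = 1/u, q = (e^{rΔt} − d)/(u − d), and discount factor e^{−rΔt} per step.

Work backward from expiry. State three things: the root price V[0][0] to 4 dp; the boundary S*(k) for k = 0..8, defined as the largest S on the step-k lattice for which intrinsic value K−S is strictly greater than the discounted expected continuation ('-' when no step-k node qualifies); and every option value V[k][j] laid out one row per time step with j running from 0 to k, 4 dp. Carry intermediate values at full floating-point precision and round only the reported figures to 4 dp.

params: Δt=0.20022 u=1.20892 d=0.82719 q=0.47219 e^(-rΔt)=0.99262
t_9 payoffs: 46.1965 39.3604 29.3696 14.7683 0.0000 0.0000 0.0000 0.0000 0.0000 0.0000
t_8: node(8,0) S=17.9083 payoff=43.1017 vs cont=42.6514 → 43.1017 [stop]  node(8,1) S=26.1725 payoff=34.8375 vs cont=34.3872 → 34.8375 [stop]  node(8,2) S=38.2506 payoff=22.7594 vs cont=22.3091 → 22.7594 [stop]  node(8,3) S=55.9023 payoff=5.1077 vs cont=7.7373 → 7.7373 [wait]  node(8,4) S=81.7000 payoff=0.0000 vs cont=0.0000 → 0.0000 [wait]  node(8,5) S=119.4027 payoff=0.0000 vs cont=0.0000 → 0.0000 [wait]  node(8,6) S=174.5043 payoff=0.0000 vs cont=0.0000 → 0.0000 [wait]  node(8,7) S=255.0341 payoff=0.0000 vs cont=0.0000 → 0.0000 [wait]  node(8,8) S=372.7265 payoff=0.0000 vs cont=0.0000 → 0.0000 [wait]  ⇒ S*(8)=38.2506
t_7: node(7,0) S=21.6496 payoff=39.3604 vs cont=38.9101 → 39.3604 [stop]  node(7,1) S=31.6404 payoff=29.3696 vs cont=28.9193 → 29.3696 [stop]  node(7,2) S=46.2417 payoff=14.7683 vs cont=15.5505 → 15.5505 [wait]  node(7,3) S=67.5812 payoff=0.0000 vs cont=4.0537 → 4.0537 [wait]  node(7,4) S=98.7684 payoff=0.0000 vs cont=0.0000 → 0.0000 [wait]  node(7,5) S=144.3478 payoff=0.0000 vs cont=0.0000 → 0.0000 [wait]  node(7,6) S=210.9610 payoff=0.0000 vs cont=0.0000 → 0.0000 [wait]  node(7,7) S=308.3147 payoff=0.0000 vs cont=0.0000 → 0.0000 [wait]  ⇒ S*(7)=31.6404
t_6: node(6,0) S=26.1725 payoff=34.8375 vs cont=34.3872 → 34.8375 [stop]  node(6,1) S=38.2506 payoff=22.7594 vs cont=22.6758 → 22.7594 [stop]  node(6,2) S=55.9023 payoff=5.1077 vs cont=10.0471 → 10.0471 [wait]  node(6,3) S=81.7000 payoff=0.0000 vs cont=2.1238 → 2.1238 [wait]  node(6,4) S=119.4027 payoff=0.0000 vs cont=0.0000 → 0.0000 [wait]  node(6,5) S=174.5043 payoff=0.0000 vs cont=0.0000 → 0.0000 [wait]  node(6,6) S=255.0341 payoff=0.0000 vs cont=0.0000 → 0.0000 [wait]  ⇒ S*(6)=38.2506
t_5: node(5,0) S=31.6404 payoff=29.3696 vs cont=28.9193 → 29.3696 [stop]  node(5,1) S=46.2417 payoff=14.7683 vs cont=16.6331 → 16.6331 [wait]  node(5,2) S=67.5812 payoff=0.0000 vs cont=6.2593 → 6.2593 [wait]  node(5,3) S=98.7684 payoff=0.0000 vs cont=1.1127 → 1.1127 [wait]  node(5,4) S=144.3478 payoff=0.0000 vs cont=0.0000 → 0.0000 [wait]  node(5,5) S=210.9610 payoff=0.0000 vs cont=0.0000 → 0.0000 [wait]  ⇒ S*(5)=31.6404
t_4: node(4,0) S=38.2506 payoff=22.7594 vs cont=23.1832 → 23.1832 [wait]  node(4,1) S=55.9023 payoff=5.1077 vs cont=11.6481 → 11.6481 [wait]  node(4,2) S=81.7000 payoff=0.0000 vs cont=3.8008 → 3.8008 [wait]  node(4,3) S=119.4027 payoff=0.0000 vs cont=0.5830 → 0.5830 [wait]  node(4,4) S=174.5043 payoff=0.0000 vs cont=0.0000 → 0.0000 [wait]  ⇒ S*(4)=-
t_3: node(3,0) S=46.2417 payoff=14.7683 vs cont=17.6055 → 17.6055 [wait]  node(3,1) S=67.5812 payoff=0.0000 vs cont=7.8841 → 7.8841 [wait]  node(3,2) S=98.7684 payoff=0.0000 vs cont=2.2645 → 2.2645 [wait]  node(3,3) S=144.3478 payoff=0.0000 vs cont=0.3054 → 0.3054 [wait]  ⇒ S*(3)=-
t_2: node(2,0) S=55.9023 payoff=5.1077 vs cont=12.9191 → 12.9191 [wait]  node(2,1) S=81.7000 payoff=0.0000 vs cont=5.1920 → 5.1920 [wait]  node(2,2) S=119.4027 payoff=0.0000 vs cont=1.3296 → 1.3296 [wait]  ⇒ S*(2)=-
t_1: node(1,0) S=67.5812 payoff=0.0000 vs cont=9.2020 → 9.2020 [wait]  node(1,1) S=98.7684 payoff=0.0000 vs cont=3.3433 → 3.3433 [wait]  ⇒ S*(1)=-
t_0: node(0,0) S=81.7000 payoff=0.0000 vs cont=6.3881 → 6.3881 [wait]  ⇒ S*(0)=-

price = 6.3881
boundary = - - - - - 31.6404 38.2506 31.6404 38.2506
tree:
6.3881
9.2020 3.3433
12.9191 5.1920 1.3296
17.6055 7.8841 2.2645 0.3054
23.1832 11.6481 3.8008 0.5830 0.0000
29.3696 16.6331 6.2593 1.1127 0.0000 0.0000
34.8375 22.7594 10.0471 2.1238 0.0000 0.0000 0.0000
39.3604 29.3696 15.5505 4.0537 0.0000 0.0000 0.0000 0.0000
43.1017 34.8375 22.7594 7.7373 0.0000 0.0000 0.0000 0.0000 0.0000
46.1965 39.3604 29.3696 14.7683 0.0000 0.0000 0.0000 0.0000 0.0000 0.0000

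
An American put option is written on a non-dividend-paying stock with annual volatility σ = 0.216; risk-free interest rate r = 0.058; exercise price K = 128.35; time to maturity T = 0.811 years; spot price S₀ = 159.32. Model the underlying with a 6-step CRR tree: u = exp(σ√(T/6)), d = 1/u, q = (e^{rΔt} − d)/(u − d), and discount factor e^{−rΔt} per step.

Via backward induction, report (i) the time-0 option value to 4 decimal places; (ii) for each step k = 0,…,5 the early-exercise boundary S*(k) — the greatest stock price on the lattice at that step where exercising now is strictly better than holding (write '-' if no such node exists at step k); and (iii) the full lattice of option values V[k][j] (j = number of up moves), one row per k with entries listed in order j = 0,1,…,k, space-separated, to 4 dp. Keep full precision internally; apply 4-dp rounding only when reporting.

params: Δt=0.13517 u=1.08265 d=0.92366 q=0.52966 e^(-rΔt)=0.99219
t_6 payoffs: 29.4173 12.3877 0.0000 0.0000 0.0000 0.0000 0.0000
t_5: node(5,0) S=107.1096 payoff=21.2404 vs cont=20.2381 → 21.2404 [stop]  node(5,1) S=125.5467 payoff=2.8033 vs cont=5.7809 → 5.7809 [wait]  node(5,2) S=147.1573 payoff=0.0000 vs cont=0.0000 → 0.0000 [wait]  node(5,3) S=172.4879 payoff=0.0000 vs cont=0.0000 → 0.0000 [wait]  node(5,4) S=202.1787 payoff=0.0000 vs cont=0.0000 → 0.0000 [wait]  node(5,5) S=236.9803 payoff=0.0000 vs cont=0.0000 → 0.0000 [wait]  ⇒ S*(5)=107.1096
t_4: node(4,0) S=115.9623 payoff=12.3877 vs cont=12.9502 → 12.9502 [wait]  node(4,1) S=135.9232 payoff=0.0000 vs cont=2.6978 → 2.6978 [wait]  node(4,2) S=159.3200 payoff=0.0000 vs cont=0.0000 → 0.0000 [wait]  node(4,3) S=186.7442 payoff=0.0000 vs cont=0.0000 → 0.0000 [wait]  node(4,4) S=218.8890 payoff=0.0000 vs cont=0.0000 → 0.0000 [wait]  ⇒ S*(4)=-
t_3: node(3,0) S=125.5467 payoff=2.8033 vs cont=7.4612 → 7.4612 [wait]  node(3,1) S=147.1573 payoff=0.0000 vs cont=1.2590 → 1.2590 [wait]  node(3,2) S=172.4879 payoff=0.0000 vs cont=0.0000 → 0.0000 [wait]  node(3,3) S=202.1787 payoff=0.0000 vs cont=0.0000 → 0.0000 [wait]  ⇒ S*(3)=-
t_2: node(2,0) S=135.9232 payoff=0.0000 vs cont=4.1435 → 4.1435 [wait]  node(2,1) S=159.3200 payoff=0.0000 vs cont=0.5875 → 0.5875 [wait]  node(2,2) S=186.7442 payoff=0.0000 vs cont=0.0000 → 0.0000 [wait]  ⇒ S*(2)=-
t_1: node(1,0) S=147.1573 payoff=0.0000 vs cont=2.2424 → 2.2424 [wait]  node(1,1) S=172.4879 payoff=0.0000 vs cont=0.2742 → 0.2742 [wait]  ⇒ S*(1)=-
t_0: node(0,0) S=159.3200 payoff=0.0000 vs cont=1.1905 → 1.1905 [wait]  ⇒ S*(0)=-

price = 1.1905
boundary = - - - - - 107.1096
tree:
1.1905
2.2424 0.2742
4.1435 0.5875 0.0000
7.4612 1.2590 0.0000 0.0000
12.9502 2.6978 0.0000 0.0000 0.0000
21.2404 5.7809 0.0000 0.0000 0.0000 0.0000
29.4173 12.3877 0.0000 0.0000 0.0000 0.0000 0.0000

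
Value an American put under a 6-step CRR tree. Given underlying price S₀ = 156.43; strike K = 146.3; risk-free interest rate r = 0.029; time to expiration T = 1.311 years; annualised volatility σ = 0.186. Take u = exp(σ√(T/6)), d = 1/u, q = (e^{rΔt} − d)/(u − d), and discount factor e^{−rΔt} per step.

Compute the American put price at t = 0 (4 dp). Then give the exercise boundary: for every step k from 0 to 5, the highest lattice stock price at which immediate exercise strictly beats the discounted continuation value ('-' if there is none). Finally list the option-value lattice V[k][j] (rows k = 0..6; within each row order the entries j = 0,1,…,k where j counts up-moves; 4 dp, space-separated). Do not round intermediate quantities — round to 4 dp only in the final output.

price = 6.9167
boundary = - - - 120.5154 110.4799 120.5154
tree:
6.9167
11.1266 3.0341
17.3033 5.4421 0.8018
25.7846 9.5229 1.6630 0.0000
35.8201 16.0915 3.4492 0.0000 0.0000
45.0199 25.7846 7.1539 0.0000 0.0000 0.0000
53.4537 35.8201 14.8376 0.0000 0.0000 0.0000 0.0000

Δt=0.21850, u=1.09084, d=0.91673, q=0.51479, disc=e^(-rΔt)=0.99368
k=6 terminal: V=max(K-S,0) → 53.4537 35.8201 14.8376 0.0000 0.0000 0.0000 0.0000
k=5: j=0 S=101.2801 intr=45.0199 cont=44.0958 V=45.0199[EX]; j=1 S=120.5154 intr=25.7846 cont=24.8605 V=25.7846[EX]; j=2 S=143.4039 intr=2.8961 cont=7.1539 V=7.1539[hold]; j=3 S=170.6394 intr=0.0000 cont=0.0000 V=0.0000[hold]; j=4 S=203.0475 intr=0.0000 cont=0.0000 V=0.0000[hold]; j=5 S=241.6107 intr=0.0000 cont=0.0000 V=0.0000[hold]  S*(5)=120.5154
k=4: j=0 S=110.4799 intr=35.8201 cont=34.8960 V=35.8201[EX]; j=1 S=131.4624 intr=14.8376 cont=16.0915 V=16.0915[hold]; j=2 S=156.4300 intr=0.0000 cont=3.4492 V=3.4492[hold]; j=3 S=186.1395 intr=0.0000 cont=0.0000 V=0.0000[hold]; j=4 S=221.4914 intr=0.0000 cont=0.0000 V=0.0000[hold]  S*(4)=110.4799
k=3: j=0 S=120.5154 intr=25.7846 cont=25.5020 V=25.7846[EX]; j=1 S=143.4039 intr=2.8961 cont=9.5229 V=9.5229[hold]; j=2 S=170.6394 intr=0.0000 cont=1.6630 V=1.6630[hold]; j=3 S=203.0475 intr=0.0000 cont=0.0000 V=0.0000[hold]  S*(3)=120.5154
k=2: j=0 S=131.4624 intr=14.8376 cont=17.3033 V=17.3033[hold]; j=1 S=156.4300 intr=0.0000 cont=5.4421 V=5.4421[hold]; j=2 S=186.1395 intr=0.0000 cont=0.8018 V=0.8018[hold]  S*(2)=-
k=1: j=0 S=143.4039 intr=2.8961 cont=11.1266 V=11.1266[hold]; j=1 S=170.6394 intr=0.0000 cont=3.0341 V=3.0341[hold]  S*(1)=-
k=0: j=0 S=156.4300 intr=0.0000 cont=6.9167 V=6.9167[hold]  S*(0)=-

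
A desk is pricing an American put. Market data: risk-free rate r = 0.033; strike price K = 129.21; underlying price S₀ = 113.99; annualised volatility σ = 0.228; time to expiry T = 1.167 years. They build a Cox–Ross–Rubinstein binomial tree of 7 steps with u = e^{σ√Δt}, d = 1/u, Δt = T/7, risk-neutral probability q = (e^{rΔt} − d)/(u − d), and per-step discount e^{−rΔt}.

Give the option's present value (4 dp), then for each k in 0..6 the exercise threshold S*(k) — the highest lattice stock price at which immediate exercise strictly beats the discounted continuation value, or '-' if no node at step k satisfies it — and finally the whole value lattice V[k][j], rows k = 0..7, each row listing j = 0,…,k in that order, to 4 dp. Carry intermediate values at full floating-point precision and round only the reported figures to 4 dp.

price = 18.7687
boundary = - - 94.6251 86.2137 94.6251 103.8572 113.9900
tree:
18.7687
25.9362 11.9849
34.5849 17.7863 6.4592
42.9963 25.3993 10.5574 2.5339
50.6600 34.5849 16.7202 4.6636 0.4850
57.6425 42.9963 25.3528 8.4857 0.9879 0.0000
64.0043 50.6600 34.5849 15.2200 2.0122 0.0000 0.0000
69.8005 57.6425 42.9963 25.3528 4.0986 0.0000 0.0000 0.0000

Δt=0.16671  u=1.09756  d=0.91111  q=0.50633  discount=0.99451
step 7 (expiry): payoffs max(K−S,0) = 69.8005 57.6425 42.9963 25.3528 4.0986 0.0000 0.0000 0.0000
step 6: (k=6,j=0): S=65.2057, (K−S)⁺=64.0043, hold=63.2954 ⇒ V=64.0043 exercise | (k=6,j=1): S=78.5500, (K−S)⁺=50.6600, hold=49.9511 ⇒ V=50.6600 exercise | (k=6,j=2): S=94.6251, (K−S)⁺=34.5849, hold=33.8760 ⇒ V=34.5849 exercise | (k=6,j=3): S=113.9900, (K−S)⁺=15.2200, hold=14.5111 ⇒ V=15.2200 exercise | (k=6,j=4): S=137.3179, (K−S)⁺=0.0000, hold=2.0122 ⇒ V=2.0122 continue | (k=6,j=5): S=165.4198, (K−S)⁺=0.0000, hold=0.0000 ⇒ V=0.0000 continue | (k=6,j=6): S=199.2727, (K−S)⁺=0.0000, hold=0.0000 ⇒ V=0.0000 continue  boundary S*=113.9900
step 5: (k=5,j=0): S=71.5675, (K−S)⁺=57.6425, hold=56.9336 ⇒ V=57.6425 exercise | (k=5,j=1): S=86.2137, (K−S)⁺=42.9963, hold=42.2874 ⇒ V=42.9963 exercise | (k=5,j=2): S=103.8572, (K−S)⁺=25.3528, hold=24.6439 ⇒ V=25.3528 exercise | (k=5,j=3): S=125.1114, (K−S)⁺=4.0986, hold=8.4857 ⇒ V=8.4857 continue | (k=5,j=4): S=150.7153, (K−S)⁺=0.0000, hold=0.9879 ⇒ V=0.9879 continue | (k=5,j=5): S=181.5589, (K−S)⁺=0.0000, hold=0.0000 ⇒ V=0.0000 continue  boundary S*=103.8572
step 4: (k=4,j=0): S=78.5500, (K−S)⁺=50.6600, hold=49.9511 ⇒ V=50.6600 exercise | (k=4,j=1): S=94.6251, (K−S)⁺=34.5849, hold=33.8760 ⇒ V=34.5849 exercise | (k=4,j=2): S=113.9900, (K−S)⁺=15.2200, hold=16.7202 ⇒ V=16.7202 continue | (k=4,j=3): S=137.3179, (K−S)⁺=0.0000, hold=4.6636 ⇒ V=4.6636 continue | (k=4,j=4): S=165.4198, (K−S)⁺=0.0000, hold=0.4850 ⇒ V=0.4850 continue  boundary S*=94.6251
step 3: (k=3,j=0): S=86.2137, (K−S)⁺=42.9963, hold=42.2874 ⇒ V=42.9963 exercise | (k=3,j=1): S=103.8572, (K−S)⁺=25.3528, hold=25.3993 ⇒ V=25.3993 continue | (k=3,j=2): S=125.1114, (K−S)⁺=4.0986, hold=10.5574 ⇒ V=10.5574 continue | (k=3,j=3): S=150.7153, (K−S)⁺=0.0000, hold=2.5339 ⇒ V=2.5339 continue  boundary S*=86.2137
step 2: (k=2,j=0): S=94.6251, (K−S)⁺=34.5849, hold=33.8994 ⇒ V=34.5849 exercise | (k=2,j=1): S=113.9900, (K−S)⁺=15.2200, hold=17.7863 ⇒ V=17.7863 continue | (k=2,j=2): S=137.3179, (K−S)⁺=0.0000, hold=6.4592 ⇒ V=6.4592 continue  boundary S*=94.6251
step 1: (k=1,j=0): S=103.8572, (K−S)⁺=25.3528, hold=25.9362 ⇒ V=25.9362 continue | (k=1,j=1): S=125.1114, (K−S)⁺=4.0986, hold=11.9849 ⇒ V=11.9849 continue  boundary S*=-
step 0: (k=0,j=0): S=113.9900, (K−S)⁺=15.2200, hold=18.7687 ⇒ V=18.7687 continue  boundary S*=-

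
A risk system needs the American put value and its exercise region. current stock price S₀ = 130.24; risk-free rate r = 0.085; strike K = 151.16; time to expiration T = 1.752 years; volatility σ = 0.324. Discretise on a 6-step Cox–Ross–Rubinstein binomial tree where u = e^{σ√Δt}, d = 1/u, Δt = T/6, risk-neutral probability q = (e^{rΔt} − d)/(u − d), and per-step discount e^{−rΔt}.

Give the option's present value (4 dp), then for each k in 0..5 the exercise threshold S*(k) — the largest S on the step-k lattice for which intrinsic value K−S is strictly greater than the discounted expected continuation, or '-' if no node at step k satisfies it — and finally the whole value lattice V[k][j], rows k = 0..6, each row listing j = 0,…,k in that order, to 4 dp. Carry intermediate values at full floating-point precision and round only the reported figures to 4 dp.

Δt=0.29200  u=1.19134  d=0.83939  q=0.52774  discount=0.97549
step 6 (expiry): payoffs max(K−S,0) = 105.6060 86.5054 59.3961 20.9200 0.0000 0.0000 0.0000
step 5: (k=5,j=0): S=54.2704, (K−S)⁺=96.8896, hold=93.1840 ⇒ V=96.8896 exercise | (k=5,j=1): S=77.0257, (K−S)⁺=74.1343, hold=70.4287 ⇒ V=74.1343 exercise | (k=5,j=2): S=109.3221, (K−S)⁺=41.8379, hold=38.1322 ⇒ V=41.8379 exercise | (k=5,j=3): S=155.1603, (K−S)⁺=0.0000, hold=9.6374 ⇒ V=9.6374 continue | (k=5,j=4): S=220.2182, (K−S)⁺=0.0000, hold=0.0000 ⇒ V=0.0000 continue | (k=5,j=5): S=312.5545, (K−S)⁺=0.0000, hold=0.0000 ⇒ V=0.0000 continue  boundary S*=109.3221
step 4: (k=4,j=0): S=64.6546, (K−S)⁺=86.5054, hold=82.7998 ⇒ V=86.5054 exercise | (k=4,j=1): S=91.7639, (K−S)⁺=59.3961, hold=55.6905 ⇒ V=59.3961 exercise | (k=4,j=2): S=130.2400, (K−S)⁺=20.9200, hold=24.2352 ⇒ V=24.2352 continue | (k=4,j=3): S=184.8489, (K−S)⁺=0.0000, hold=4.4397 ⇒ V=4.4397 continue | (k=4,j=4): S=262.3550, (K−S)⁺=0.0000, hold=0.0000 ⇒ V=0.0000 continue  boundary S*=91.7639
step 3: (k=3,j=0): S=77.0257, (K−S)⁺=74.1343, hold=70.4287 ⇒ V=74.1343 exercise | (k=3,j=1): S=109.3221, (K−S)⁺=41.8379, hold=39.8389 ⇒ V=41.8379 exercise | (k=3,j=2): S=155.1603, (K−S)⁺=0.0000, hold=13.4502 ⇒ V=13.4502 continue | (k=3,j=3): S=220.2182, (K−S)⁺=0.0000, hold=2.0453 ⇒ V=2.0453 continue  boundary S*=109.3221
step 2: (k=2,j=0): S=91.7639, (K−S)⁺=59.3961, hold=55.6905 ⇒ V=59.3961 exercise | (k=2,j=1): S=130.2400, (K−S)⁺=20.9200, hold=26.1981 ⇒ V=26.1981 continue | (k=2,j=2): S=184.8489, (K−S)⁺=0.0000, hold=7.2491 ⇒ V=7.2491 continue  boundary S*=91.7639
step 1: (k=1,j=0): S=109.3221, (K−S)⁺=41.8379, hold=40.8494 ⇒ V=41.8379 exercise | (k=1,j=1): S=155.1603, (K−S)⁺=0.0000, hold=15.8008 ⇒ V=15.8008 continue  boundary S*=109.3221
step 0: (k=0,j=0): S=130.2400, (K−S)⁺=20.9200, hold=27.4081 ⇒ V=27.4081 continue  boundary S*=-

price = 27.4081
boundary = - 109.3221 91.7639 109.3221 91.7639 109.3221
tree:
27.4081
41.8379 15.8008
59.3961 26.1981 7.2491
74.1343 41.8379 13.4502 2.0453
86.5054 59.3961 24.2352 4.4397 0.0000
96.8896 74.1343 41.8379 9.6374 0.0000 0.0000
105.6060 86.5054 59.3961 20.9200 0.0000 0.0000 0.0000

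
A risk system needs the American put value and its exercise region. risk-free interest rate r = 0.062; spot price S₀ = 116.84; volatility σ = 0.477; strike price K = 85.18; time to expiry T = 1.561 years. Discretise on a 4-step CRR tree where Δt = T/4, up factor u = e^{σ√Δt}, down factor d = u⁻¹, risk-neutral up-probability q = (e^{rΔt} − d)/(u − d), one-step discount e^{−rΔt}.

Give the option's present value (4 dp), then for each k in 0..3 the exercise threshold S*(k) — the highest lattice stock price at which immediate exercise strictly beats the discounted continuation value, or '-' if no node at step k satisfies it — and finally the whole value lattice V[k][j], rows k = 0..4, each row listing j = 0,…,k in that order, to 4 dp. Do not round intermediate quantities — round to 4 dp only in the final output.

Δt=0.39025, u=1.34714, d=0.74231, q=0.46654, disc=e^(-rΔt)=0.97609
k=4 terminal: V=max(K-S,0) → 49.7032 20.7975 0.0000 0.0000 0.0000
k=3: j=0 S=47.7921 intr=37.3879 cont=35.3517 V=37.3879[EX]; j=1 S=86.7321 intr=0.0000 cont=10.8294 V=10.8294[hold]; j=2 S=157.3995 intr=0.0000 cont=0.0000 V=0.0000[hold]; j=3 S=285.6454 intr=0.0000 cont=0.0000 V=0.0000[hold]  S*(3)=47.7921
k=2: j=0 S=64.3825 intr=20.7975 cont=24.3996 V=24.3996[hold]; j=1 S=116.8400 intr=0.0000 cont=5.6389 V=5.6389[hold]; j=2 S=212.0388 intr=0.0000 cont=0.0000 V=0.0000[hold]  S*(2)=-
k=1: j=0 S=86.7321 intr=0.0000 cont=15.2729 V=15.2729[hold]; j=1 S=157.3995 intr=0.0000 cont=2.9362 V=2.9362[hold]  S*(1)=-
k=0: j=0 S=116.8400 intr=0.0000 cont=9.2898 V=9.2898[hold]  S*(0)=-

price = 9.2898
boundary = - - - 47.7921
tree:
9.2898
15.2729 2.9362
24.3996 5.6389 0.0000
37.3879 10.8294 0.0000 0.0000
49.7032 20.7975 0.0000 0.0000 0.0000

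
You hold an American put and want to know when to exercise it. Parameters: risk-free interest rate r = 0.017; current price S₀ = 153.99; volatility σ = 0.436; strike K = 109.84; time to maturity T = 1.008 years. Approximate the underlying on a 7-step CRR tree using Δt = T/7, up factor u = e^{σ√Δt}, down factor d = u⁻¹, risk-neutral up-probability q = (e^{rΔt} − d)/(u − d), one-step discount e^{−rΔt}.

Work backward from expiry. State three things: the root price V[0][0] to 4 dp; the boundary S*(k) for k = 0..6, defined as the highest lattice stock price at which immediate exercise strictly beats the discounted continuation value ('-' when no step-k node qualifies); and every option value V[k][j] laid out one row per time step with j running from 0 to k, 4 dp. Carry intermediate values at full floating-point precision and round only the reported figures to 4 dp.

Δt=0.14400, u=1.17992, d=0.84751, q=0.46610, disc=e^(-rΔt)=0.99755
k=7 terminal: V=max(K-S,0) → 61.4770 42.5080 16.0989 0.0000 0.0000 0.0000 0.0000 0.0000
k=6: j=0 S=57.0647 intr=52.7753 cont=52.5068 V=52.7753[EX]; j=1 S=79.4467 intr=30.3933 cont=30.1248 V=30.3933[EX]; j=2 S=110.6074 intr=0.0000 cont=8.5741 V=8.5741[hold]; j=3 S=153.9900 intr=0.0000 cont=0.0000 V=0.0000[hold]; j=4 S=214.3882 intr=0.0000 cont=0.0000 V=0.0000[hold]; j=5 S=298.4759 intr=0.0000 cont=0.0000 V=0.0000[hold]; j=6 S=415.5446 intr=0.0000 cont=0.0000 V=0.0000[hold]  S*(6)=79.4467
k=5: j=0 S=67.3320 intr=42.5080 cont=42.2394 V=42.5080[EX]; j=1 S=93.7411 intr=16.0989 cont=20.1738 V=20.1738[hold]; j=2 S=130.5084 intr=0.0000 cont=4.5665 V=4.5665[hold]; j=3 S=181.6966 intr=0.0000 cont=0.0000 V=0.0000[hold]; j=4 S=252.9619 intr=0.0000 cont=0.0000 V=0.0000[hold]; j=5 S=352.1790 intr=0.0000 cont=0.0000 V=0.0000[hold]  S*(5)=67.3320
k=4: j=0 S=79.4467 intr=30.3933 cont=32.0194 V=32.0194[hold]; j=1 S=110.6074 intr=0.0000 cont=12.8676 V=12.8676[hold]; j=2 S=153.9900 intr=0.0000 cont=2.4321 V=2.4321[hold]; j=3 S=214.3882 intr=0.0000 cont=0.0000 V=0.0000[hold]; j=4 S=298.4759 intr=0.0000 cont=0.0000 V=0.0000[hold]  S*(4)=-
k=3: j=0 S=93.7411 intr=16.0989 cont=23.0362 V=23.0362[hold]; j=1 S=130.5084 intr=0.0000 cont=7.9840 V=7.9840[hold]; j=2 S=181.6966 intr=0.0000 cont=1.2953 V=1.2953[hold]; j=3 S=252.9619 intr=0.0000 cont=0.0000 V=0.0000[hold]  S*(3)=-
k=2: j=0 S=110.6074 intr=0.0000 cont=15.9811 V=15.9811[hold]; j=1 S=153.9900 intr=0.0000 cont=4.8545 V=4.8545[hold]; j=2 S=214.3882 intr=0.0000 cont=0.6899 V=0.6899[hold]  S*(2)=-
k=1: j=0 S=130.5084 intr=0.0000 cont=10.7685 V=10.7685[hold]; j=1 S=181.6966 intr=0.0000 cont=2.9062 V=2.9062[hold]  S*(1)=-
k=0: j=0 S=153.9900 intr=0.0000 cont=7.0865 V=7.0865[hold]  S*(0)=-

price = 7.0865
boundary = - - - - - 67.3320 79.4467
tree:
7.0865
10.7685 2.9062
15.9811 4.8545 0.6899
23.0362 7.9840 1.2953 0.0000
32.0194 12.8676 2.4321 0.0000 0.0000
42.5080 20.1738 4.5665 0.0000 0.0000 0.0000
52.7753 30.3933 8.5741 0.0000 0.0000 0.0000 0.0000
61.4770 42.5080 16.0989 0.0000 0.0000 0.0000 0.0000 0.0000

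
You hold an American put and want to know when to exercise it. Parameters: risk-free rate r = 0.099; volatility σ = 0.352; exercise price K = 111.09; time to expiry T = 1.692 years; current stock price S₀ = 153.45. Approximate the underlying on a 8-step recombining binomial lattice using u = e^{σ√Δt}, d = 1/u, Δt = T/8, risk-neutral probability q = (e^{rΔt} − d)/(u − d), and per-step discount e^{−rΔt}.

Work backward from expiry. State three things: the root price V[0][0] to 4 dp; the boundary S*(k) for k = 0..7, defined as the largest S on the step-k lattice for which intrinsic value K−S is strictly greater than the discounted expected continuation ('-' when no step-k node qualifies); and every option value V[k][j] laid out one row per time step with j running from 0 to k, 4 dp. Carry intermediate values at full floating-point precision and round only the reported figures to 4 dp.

Δt=0.21150, u=1.17572, d=0.85054, q=0.52469, disc=e^(-rΔt)=0.97928
k=8 terminal: V=max(K-S,0) → 69.0626 52.9947 30.7837 0.0810 0.0000 0.0000 0.0000 0.0000 0.0000
k=7: j=0 S=49.4125 intr=61.6775 cont=59.3757 V=61.6775[EX]; j=1 S=68.3038 intr=42.7862 cont=40.4843 V=42.7862[EX]; j=2 S=94.4178 intr=16.6722 cont=14.3703 V=16.6722[EX]; j=3 S=130.5156 intr=0.0000 cont=0.0377 V=0.0377[hold]; j=4 S=180.4144 intr=0.0000 cont=0.0000 V=0.0000[hold]; j=5 S=249.3905 intr=0.0000 cont=0.0000 V=0.0000[hold]; j=6 S=344.7376 intr=0.0000 cont=0.0000 V=0.0000[hold]; j=7 S=476.5377 intr=0.0000 cont=0.0000 V=0.0000[hold]  S*(7)=94.4178
k=6: j=0 S=58.0953 intr=52.9947 cont=50.6928 V=52.9947[EX]; j=1 S=80.3063 intr=30.7837 cont=28.4818 V=30.7837[EX]; j=2 S=111.0090 intr=0.0810 cont=7.7797 V=7.7797[hold]; j=3 S=153.4500 intr=0.0000 cont=0.0175 V=0.0175[hold]; j=4 S=212.1171 intr=0.0000 cont=0.0000 V=0.0000[hold]; j=5 S=293.2137 intr=0.0000 cont=0.0000 V=0.0000[hold]; j=6 S=405.3153 intr=0.0000 cont=0.0000 V=0.0000[hold]  S*(6)=80.3063
k=5: j=0 S=68.3038 intr=42.7862 cont=40.4843 V=42.7862[EX]; j=1 S=94.4178 intr=16.6722 cont=18.3260 V=18.3260[hold]; j=2 S=130.5156 intr=0.0000 cont=3.6302 V=3.6302[hold]; j=3 S=180.4144 intr=0.0000 cont=0.0082 V=0.0082[hold]; j=4 S=249.3905 intr=0.0000 cont=0.0000 V=0.0000[hold]; j=5 S=344.7376 intr=0.0000 cont=0.0000 V=0.0000[hold]  S*(5)=68.3038
k=4: j=0 S=80.3063 intr=30.7837 cont=29.3316 V=30.7837[EX]; j=1 S=111.0090 intr=0.0810 cont=10.3953 V=10.3953[hold]; j=2 S=153.4500 intr=0.0000 cont=1.6939 V=1.6939[hold]; j=3 S=212.1171 intr=0.0000 cont=0.0038 V=0.0038[hold]; j=4 S=293.2137 intr=0.0000 cont=0.0000 V=0.0000[hold]  S*(4)=80.3063
k=3: j=0 S=94.4178 intr=16.6722 cont=19.6700 V=19.6700[hold]; j=1 S=130.5156 intr=0.0000 cont=5.7090 V=5.7090[hold]; j=2 S=180.4144 intr=0.0000 cont=0.7904 V=0.7904[hold]; j=3 S=249.3905 intr=0.0000 cont=0.0018 V=0.0018[hold]  S*(3)=-
k=2: j=0 S=111.0090 intr=0.0810 cont=12.0891 V=12.0891[hold]; j=1 S=153.4500 intr=0.0000 cont=3.0635 V=3.0635[hold]; j=2 S=212.1171 intr=0.0000 cont=0.3688 V=0.3688[hold]  S*(2)=-
k=1: j=0 S=130.5156 intr=0.0000 cont=7.2011 V=7.2011[hold]; j=1 S=180.4144 intr=0.0000 cont=1.6154 V=1.6154[hold]  S*(1)=-
k=0: j=0 S=153.4500 intr=0.0000 cont=4.1819 V=4.1819[hold]  S*(0)=-

price = 4.1819
boundary = - - - - 80.3063 68.3038 80.3063 94.4178
tree:
4.1819
7.2011 1.6154
12.0891 3.0635 0.3688
19.6700 5.7090 0.7904 0.0018
30.7837 10.3953 1.6939 0.0038 0.0000
42.7862 18.3260 3.6302 0.0082 0.0000 0.0000
52.9947 30.7837 7.7797 0.0175 0.0000 0.0000 0.0000
61.6775 42.7862 16.6722 0.0377 0.0000 0.0000 0.0000 0.0000
69.0626 52.9947 30.7837 0.0810 0.0000 0.0000 0.0000 0.0000 0.0000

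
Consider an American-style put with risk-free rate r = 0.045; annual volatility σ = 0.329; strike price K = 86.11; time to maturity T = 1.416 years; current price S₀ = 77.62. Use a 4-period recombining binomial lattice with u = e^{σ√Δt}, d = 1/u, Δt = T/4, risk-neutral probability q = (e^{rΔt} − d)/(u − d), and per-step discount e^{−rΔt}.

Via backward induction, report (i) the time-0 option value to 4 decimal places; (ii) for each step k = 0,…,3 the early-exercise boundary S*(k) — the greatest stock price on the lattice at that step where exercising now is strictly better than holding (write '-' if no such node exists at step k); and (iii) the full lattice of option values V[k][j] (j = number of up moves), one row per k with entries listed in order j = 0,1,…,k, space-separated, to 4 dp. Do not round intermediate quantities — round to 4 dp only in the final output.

Δt=0.35400, u=1.21622, d=0.82222, q=0.49197, disc=e^(-rΔt)=0.98420
k=4 terminal: V=max(K-S,0) → 50.6348 33.6354 8.4900 0.0000 0.0000
k=3: j=0 S=43.1456 intr=42.9644 cont=41.6035 V=42.9644[EX]; j=1 S=63.8207 intr=22.2893 cont=20.9285 V=22.2893[EX]; j=2 S=94.4030 intr=0.0000 cont=4.2450 V=4.2450[hold]; j=3 S=139.6402 intr=0.0000 cont=0.0000 V=0.0000[hold]  S*(3)=63.8207
k=2: j=0 S=52.4746 intr=33.6354 cont=32.2746 V=33.6354[EX]; j=1 S=77.6200 intr=8.4900 cont=13.2000 V=13.2000[hold]; j=2 S=114.8149 intr=0.0000 cont=2.1225 V=2.1225[hold]  S*(2)=52.4746
k=1: j=0 S=63.8207 intr=22.2893 cont=23.2091 V=23.2091[hold]; j=1 S=94.4030 intr=0.0000 cont=7.6277 V=7.6277[hold]  S*(1)=-
k=0: j=0 S=77.6200 intr=8.4900 cont=15.2978 V=15.2978[hold]  S*(0)=-

price = 15.2978
boundary = - - 52.4746 63.8207
tree:
15.2978
23.2091 7.6277
33.6354 13.2000 2.1225
42.9644 22.2893 4.2450 0.0000
50.6348 33.6354 8.4900 0.0000 0.0000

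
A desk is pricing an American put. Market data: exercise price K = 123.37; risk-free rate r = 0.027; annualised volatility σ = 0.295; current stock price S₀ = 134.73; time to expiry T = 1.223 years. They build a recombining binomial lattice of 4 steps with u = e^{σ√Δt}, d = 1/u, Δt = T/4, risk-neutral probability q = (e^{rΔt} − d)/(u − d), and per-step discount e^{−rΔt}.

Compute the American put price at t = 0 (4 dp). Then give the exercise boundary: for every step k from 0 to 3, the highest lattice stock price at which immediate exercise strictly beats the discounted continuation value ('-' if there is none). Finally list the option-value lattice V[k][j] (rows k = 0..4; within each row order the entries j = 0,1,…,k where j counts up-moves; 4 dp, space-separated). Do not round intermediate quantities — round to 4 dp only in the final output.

params: Δt=0.30575 u=1.17718 d=0.84949 q=0.48461 e^(-rΔt)=0.99178
t_4 payoffs: 53.2088 26.1444 0.0000 0.0000 0.0000
t_3: node(3,0) S=82.5922 payoff=40.7778 vs cont=39.7636 → 40.7778 [stop]  node(3,1) S=114.4518 payoff=8.9182 vs cont=13.3638 → 13.3638 [wait]  node(3,2) S=158.6011 payoff=0.0000 vs cont=0.0000 → 0.0000 [wait]  node(3,3) S=219.7808 payoff=0.0000 vs cont=0.0000 → 0.0000 [wait]  ⇒ S*(3)=82.5922
t_2: node(2,0) S=97.2256 payoff=26.1444 vs cont=27.2668 → 27.2668 [wait]  node(2,1) S=134.7300 payoff=0.0000 vs cont=6.8310 → 6.8310 [wait]  node(2,2) S=186.7015 payoff=0.0000 vs cont=0.0000 → 0.0000 [wait]  ⇒ S*(2)=-
t_1: node(1,0) S=114.4518 payoff=8.9182 vs cont=17.2207 → 17.2207 [wait]  node(1,1) S=158.6011 payoff=0.0000 vs cont=3.4917 → 3.4917 [wait]  ⇒ S*(1)=-
t_0: node(0,0) S=134.7300 payoff=0.0000 vs cont=10.4807 → 10.4807 [wait]  ⇒ S*(0)=-

price = 10.4807
boundary = - - - 82.5922
tree:
10.4807
17.2207 3.4917
27.2668 6.8310 0.0000
40.7778 13.3638 0.0000 0.0000
53.2088 26.1444 0.0000 0.0000 0.0000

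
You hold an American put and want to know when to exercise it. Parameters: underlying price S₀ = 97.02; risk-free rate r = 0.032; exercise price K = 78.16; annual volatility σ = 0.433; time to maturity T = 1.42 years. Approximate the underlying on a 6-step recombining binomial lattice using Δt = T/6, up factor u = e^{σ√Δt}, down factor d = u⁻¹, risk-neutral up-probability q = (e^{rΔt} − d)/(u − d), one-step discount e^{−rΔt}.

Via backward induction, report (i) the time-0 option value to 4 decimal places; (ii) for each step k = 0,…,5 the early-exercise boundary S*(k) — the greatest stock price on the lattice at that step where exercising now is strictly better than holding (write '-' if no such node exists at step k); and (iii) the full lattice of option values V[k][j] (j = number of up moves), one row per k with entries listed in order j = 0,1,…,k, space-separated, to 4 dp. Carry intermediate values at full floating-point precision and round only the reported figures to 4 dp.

price = 9.2242
boundary = - - - - 41.7762 51.5718
tree:
9.2242
13.7057 4.2280
19.7658 6.9697 1.1483
27.4593 11.2527 2.1645 0.0000
36.3838 17.6581 4.0799 0.0000 0.0000
44.3188 26.5882 7.6904 0.0000 0.0000 0.0000
50.7466 36.3838 14.4958 0.0000 0.0000 0.0000 0.0000

Δt=0.23667  u=1.23448  d=0.81006  q=0.46544  discount=0.99246
step 6 (expiry): payoffs max(K−S,0) = 50.7466 36.3838 14.4958 0.0000 0.0000 0.0000 0.0000
step 5: (k=5,j=0): S=33.8412, (K−S)⁺=44.3188, hold=43.7291 ⇒ V=44.3188 exercise | (k=5,j=1): S=51.5718, (K−S)⁺=26.5882, hold=25.9985 ⇒ V=26.5882 exercise | (k=5,j=2): S=78.5920, (K−S)⁺=0.0000, hold=7.6904 ⇒ V=7.6904 continue | (k=5,j=3): S=119.7690, (K−S)⁺=0.0000, hold=0.0000 ⇒ V=0.0000 continue | (k=5,j=4): S=182.5200, (K−S)⁺=0.0000, hold=0.0000 ⇒ V=0.0000 continue | (k=5,j=5): S=278.1485, (K−S)⁺=0.0000, hold=0.0000 ⇒ V=0.0000 continue  boundary S*=51.5718
step 4: (k=4,j=0): S=41.7762, (K−S)⁺=36.3838, hold=35.7941 ⇒ V=36.3838 exercise | (k=4,j=1): S=63.6642, (K−S)⁺=14.4958, hold=17.6581 ⇒ V=17.6581 continue | (k=4,j=2): S=97.0200, (K−S)⁺=0.0000, hold=4.0799 ⇒ V=4.0799 continue | (k=4,j=3): S=147.8521, (K−S)⁺=0.0000, hold=0.0000 ⇒ V=0.0000 continue | (k=4,j=4): S=225.3168, (K−S)⁺=0.0000, hold=0.0000 ⇒ V=0.0000 continue  boundary S*=41.7762
step 3: (k=3,j=0): S=51.5718, (K−S)⁺=26.5882, hold=27.4593 ⇒ V=27.4593 continue | (k=3,j=1): S=78.5920, (K−S)⁺=0.0000, hold=11.2527 ⇒ V=11.2527 continue | (k=3,j=2): S=119.7690, (K−S)⁺=0.0000, hold=2.1645 ⇒ V=2.1645 continue | (k=3,j=3): S=182.5200, (K−S)⁺=0.0000, hold=0.0000 ⇒ V=0.0000 continue  boundary S*=-
step 2: (k=2,j=0): S=63.6642, (K−S)⁺=14.4958, hold=19.7658 ⇒ V=19.7658 continue | (k=2,j=1): S=97.0200, (K−S)⁺=0.0000, hold=6.9697 ⇒ V=6.9697 continue | (k=2,j=2): S=147.8521, (K−S)⁺=0.0000, hold=1.1483 ⇒ V=1.1483 continue  boundary S*=-
step 1: (k=1,j=0): S=78.5920, (K−S)⁺=0.0000, hold=13.7057 ⇒ V=13.7057 continue | (k=1,j=1): S=119.7690, (K−S)⁺=0.0000, hold=4.2280 ⇒ V=4.2280 continue  boundary S*=-
step 0: (k=0,j=0): S=97.0200, (K−S)⁺=0.0000, hold=9.2242 ⇒ V=9.2242 continue  boundary S*=-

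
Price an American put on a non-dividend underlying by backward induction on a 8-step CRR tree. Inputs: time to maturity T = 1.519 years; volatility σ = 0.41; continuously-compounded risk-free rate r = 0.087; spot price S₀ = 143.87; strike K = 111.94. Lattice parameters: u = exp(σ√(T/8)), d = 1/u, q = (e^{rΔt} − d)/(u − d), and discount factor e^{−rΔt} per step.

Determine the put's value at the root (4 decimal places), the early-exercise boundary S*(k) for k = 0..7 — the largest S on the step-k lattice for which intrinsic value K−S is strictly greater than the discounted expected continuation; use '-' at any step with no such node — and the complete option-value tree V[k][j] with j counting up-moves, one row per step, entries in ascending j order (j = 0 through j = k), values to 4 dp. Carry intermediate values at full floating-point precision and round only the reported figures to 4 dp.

Δt=0.18987, u=1.19561, d=0.83639, q=0.50182, disc=e^(-rΔt)=0.98362
k=8 terminal: V=max(K-S,0) → 77.4847 62.6868 41.5335 11.2951 0.0000 0.0000 0.0000 0.0000 0.0000
k=7: j=0 S=41.1950 intr=70.7450 cont=68.9110 V=70.7450[EX]; j=1 S=58.8876 intr=53.0524 cont=51.2185 V=53.0524[EX]; j=2 S=84.1787 intr=27.7613 cont=25.9273 V=27.7613[EX]; j=3 S=120.3319 intr=0.0000 cont=5.5348 V=5.5348[hold]; j=4 S=172.0123 intr=0.0000 cont=0.0000 V=0.0000[hold]; j=5 S=245.8885 intr=0.0000 cont=0.0000 V=0.0000[hold]; j=6 S=351.4932 intr=0.0000 cont=0.0000 V=0.0000[hold]; j=7 S=502.4532 intr=0.0000 cont=0.0000 V=0.0000[hold]  S*(7)=84.1787
k=6: j=0 S=49.2532 intr=62.6868 cont=60.8529 V=62.6868[EX]; j=1 S=70.4065 intr=41.5335 cont=39.6995 V=41.5335[EX]; j=2 S=100.6449 intr=11.2951 cont=16.3354 V=16.3354[hold]; j=3 S=143.8700 intr=0.0000 cont=2.7121 V=2.7121[hold]; j=4 S=205.6596 intr=0.0000 cont=0.0000 V=0.0000[hold]; j=5 S=293.9866 intr=0.0000 cont=0.0000 V=0.0000[hold]; j=6 S=420.2486 intr=0.0000 cont=0.0000 V=0.0000[hold]  S*(6)=70.4065
k=5: j=0 S=58.8876 intr=53.0524 cont=51.2185 V=53.0524[EX]; j=1 S=84.1787 intr=27.7613 cont=28.4152 V=28.4152[hold]; j=2 S=120.3319 intr=0.0000 cont=9.3433 V=9.3433[hold]; j=3 S=172.0123 intr=0.0000 cont=1.3290 V=1.3290[hold]; j=4 S=245.8885 intr=0.0000 cont=0.0000 V=0.0000[hold]; j=5 S=351.4932 intr=0.0000 cont=0.0000 V=0.0000[hold]  S*(5)=58.8876
k=4: j=0 S=70.4065 intr=41.5335 cont=40.0223 V=41.5335[EX]; j=1 S=100.6449 intr=11.2951 cont=18.5358 V=18.5358[hold]; j=2 S=143.8700 intr=0.0000 cont=5.2344 V=5.2344[hold]; j=3 S=205.6596 intr=0.0000 cont=0.6512 V=0.6512[hold]; j=4 S=293.9866 intr=0.0000 cont=0.0000 V=0.0000[hold]  S*(4)=70.4065
k=3: j=0 S=84.1787 intr=27.7613 cont=29.5013 V=29.5013[hold]; j=1 S=120.3319 intr=0.0000 cont=11.6665 V=11.6665[hold]; j=2 S=172.0123 intr=0.0000 cont=2.8864 V=2.8864[hold]; j=3 S=245.8885 intr=0.0000 cont=0.3191 V=0.3191[hold]  S*(3)=-
k=2: j=0 S=100.6449 intr=11.2951 cont=20.2147 V=20.2147[hold]; j=1 S=143.8700 intr=0.0000 cont=7.1415 V=7.1415[hold]; j=2 S=205.6596 intr=0.0000 cont=1.5719 V=1.5719[hold]  S*(2)=-
k=1: j=0 S=120.3319 intr=0.0000 cont=13.4305 V=13.4305[hold]; j=1 S=172.0123 intr=0.0000 cont=4.2753 V=4.2753[hold]  S*(1)=-
k=0: j=0 S=143.8700 intr=0.0000 cont=8.6915 V=8.6915[hold]  S*(0)=-

price = 8.6915
boundary = - - - - 70.4065 58.8876 70.4065 84.1787
tree:
8.6915
13.4305 4.2753
20.2147 7.1415 1.5719
29.5013 11.6665 2.8864 0.3191
41.5335 18.5358 5.2344 0.6512 0.0000
53.0524 28.4152 9.3433 1.3290 0.0000 0.0000
62.6868 41.5335 16.3354 2.7121 0.0000 0.0000 0.0000
70.7450 53.0524 27.7613 5.5348 0.0000 0.0000 0.0000 0.0000
77.4847 62.6868 41.5335 11.2951 0.0000 0.0000 0.0000 0.0000 0.0000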